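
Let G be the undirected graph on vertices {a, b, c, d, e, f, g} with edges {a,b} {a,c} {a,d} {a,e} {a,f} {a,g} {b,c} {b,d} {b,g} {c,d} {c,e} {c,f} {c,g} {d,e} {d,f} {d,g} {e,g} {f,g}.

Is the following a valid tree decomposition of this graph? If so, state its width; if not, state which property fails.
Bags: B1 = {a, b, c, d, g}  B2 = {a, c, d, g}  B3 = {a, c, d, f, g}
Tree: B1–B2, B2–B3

A tree decomposition must satisfy three properties: every vertex lies in some bag; for every edge, both endpoints lie together in some bag; and for every vertex, the bags containing it form a connected subtree. Here vertex e appears in no bag, so the decomposition is invalid.

No — vertex e appears in no bag.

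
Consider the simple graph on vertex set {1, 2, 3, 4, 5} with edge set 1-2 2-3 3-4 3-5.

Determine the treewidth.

A width-1 tree decomposition is:
Bags: B1 = {3, 4}  B2 = {3, 5}  B3 = {2, 3}  B4 = {1, 2}
Tree: B1–B2, B1–B3, B3–B4
Every bag has size at most 2, so the width is 2 − 1 = 1 and tw(G) ≤ 1. Any graph with an edge has treewidth ≥ 1, and G has the edge 3–4. The upper and lower bounds meet at 1, so that is the treewidth.

1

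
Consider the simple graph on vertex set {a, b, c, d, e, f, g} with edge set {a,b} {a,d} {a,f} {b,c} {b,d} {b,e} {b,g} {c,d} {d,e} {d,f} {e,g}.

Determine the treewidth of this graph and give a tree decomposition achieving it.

Each bag holds 3 vertices, so the decomposition has width 2, which upper-bounds the treewidth. For the lower bound, the 3 vertices {a, d, f} are pairwise adjacent, and any tree decomposition puts a clique entirely inside one bag — forcing width ≥ 2. Combining the bounds, tw(G) = 2.

Treewidth 2.
Bags: B1 = {b, d, e}  B2 = {a, b, d}  B3 = {b, e, g}  B4 = {a, d, f}  B5 = {b, c, d}
Tree: B1–B2, B1–B3, B2–B4, B1–B5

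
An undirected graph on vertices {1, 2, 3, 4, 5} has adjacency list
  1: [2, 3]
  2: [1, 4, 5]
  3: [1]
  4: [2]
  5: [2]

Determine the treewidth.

1

A width-1 tree decomposition is:
Bags: B1 = {1, 2}  B2 = {2, 4}  B3 = {2, 5}  B4 = {1, 3}
Tree: B1–B2, B1–B3, B1–B4
Every bag has size at most 2, so the width is 2 − 1 = 1 and tw(G) ≤ 1. Since G has at least one edge (e.g. 2–1), it is not an edgeless graph, so tw(G) ≥ 1. Hence tw(G) = 1 exactly.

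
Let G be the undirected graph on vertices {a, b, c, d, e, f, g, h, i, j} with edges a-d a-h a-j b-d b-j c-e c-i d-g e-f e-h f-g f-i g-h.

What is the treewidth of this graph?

2

A width-2 tree decomposition is:
Bags: B1 = {b, d, j}  B2 = {a, d, j}  B3 = {a, d, g}  B4 = {a, g, h}  B5 = {f, g, h}  B6 = {e, f, h}  B7 = {e, f, i}  B8 = {c, e, i}
Tree: B1–B2, B2–B3, B3–B4, B4–B5, B5–B6, B6–B7, B7–B8
The largest bag has 3 vertices, giving width 2; this decomposition certifies tw(G) ≤ 2. Since b–j–a–d–b is a cycle in G, G is not acyclic. Forests are exactly the graphs of treewidth ≤ 1, so tw(G) ≥ 2. The upper and lower bounds meet at 2, so that is the treewidth.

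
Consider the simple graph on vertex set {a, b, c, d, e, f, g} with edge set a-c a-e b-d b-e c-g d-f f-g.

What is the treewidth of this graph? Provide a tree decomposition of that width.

Treewidth 2.
One such decomposition:
Bags: B1 = {a, b, e}  B2 = {a, b, c}  B3 = {b, c, g}  B4 = {b, f, g}  B5 = {b, d, f}
Tree: B1–B2, B2–B3, B3–B4, B4–B5

The largest bag has 3 vertices, giving width 2; this decomposition certifies tw(G) ≤ 2. The edges b–e–a–c–g–f–d–b form a cycle, so G is not a tree and its treewidth is at least 2. The upper and lower bounds meet at 2, so that is the treewidth.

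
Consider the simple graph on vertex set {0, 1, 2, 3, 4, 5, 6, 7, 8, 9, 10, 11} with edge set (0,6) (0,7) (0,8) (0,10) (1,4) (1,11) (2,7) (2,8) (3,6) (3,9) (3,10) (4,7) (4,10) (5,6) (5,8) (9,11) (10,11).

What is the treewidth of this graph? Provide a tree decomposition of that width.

Treewidth 3.
One optimal decomposition is:
Bags: B1 = {1, 4, 9, 11}  B2 = {4, 9, 10, 11}  B3 = {3, 4, 9, 10}  B4 = {3, 4, 7, 10}  B5 = {0, 3, 7, 10}  B6 = {0, 3, 6, 7}  B7 = {0, 2, 6, 7}  B8 = {0, 2, 6, 8}  B9 = {2, 5, 6, 8}
Tree: B1–B2, B2–B3, B3–B4, B4–B5, B5–B6, B6–B7, B7–B8, B8–B9

Every bag has size at most 4, so the width is 4 − 1 = 3 and tw(G) ≤ 3. For the lower bound: the 4 vertex sets {1,9,11}, {4}, {10}, {0,3,6,7} are disjoint, each induces a connected subgraph, and every pair is joined by at least one edge of G. Contracting each set to a single vertex therefore yields K_{4} as a minor, and since treewidth is minor-monotone, tw(G) ≥ tw(K_{4}) = 3. Combining the bounds, tw(G) = 3.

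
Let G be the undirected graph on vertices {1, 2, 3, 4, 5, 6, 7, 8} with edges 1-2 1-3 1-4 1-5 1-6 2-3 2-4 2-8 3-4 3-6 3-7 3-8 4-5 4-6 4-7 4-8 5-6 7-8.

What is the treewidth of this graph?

A width-3 tree decomposition is:
Bags: B1 = {1, 2, 3, 4}  B2 = {2, 3, 4, 8}  B3 = {1, 3, 4, 6}  B4 = {1, 4, 5, 6}  B5 = {3, 4, 7, 8}
Tree: B1–B2, B1–B3, B3–B4, B2–B5
Each bag holds 4 vertices, so the decomposition has width 3, which upper-bounds the treewidth. Conversely, {2, 3, 4, 8} is a clique of size 4, and the vertices of any clique must share a bag in every tree decomposition; so some bag has ≥ 4 vertices and tw(G) ≥ 3. The upper and lower bounds meet at 3, so that is the treewidth.

3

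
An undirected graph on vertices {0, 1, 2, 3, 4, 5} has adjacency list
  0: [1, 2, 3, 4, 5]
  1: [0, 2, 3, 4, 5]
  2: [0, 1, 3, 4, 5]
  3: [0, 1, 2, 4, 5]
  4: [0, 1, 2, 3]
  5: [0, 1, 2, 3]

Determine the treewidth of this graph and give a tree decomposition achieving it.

Treewidth 4.
One such decomposition:
Bags: B1 = {0, 1, 2, 3, 5}  B2 = {0, 1, 2, 3, 4}
Tree: B1–B2

Every bag has size at most 5, so the width is 5 − 1 = 4 and tw(G) ≤ 4. For the lower bound, the 5 vertices {0, 1, 2, 3, 4} are pairwise adjacent, and any tree decomposition puts a clique entirely inside one bag — forcing width ≥ 4. Combining the bounds, tw(G) = 4.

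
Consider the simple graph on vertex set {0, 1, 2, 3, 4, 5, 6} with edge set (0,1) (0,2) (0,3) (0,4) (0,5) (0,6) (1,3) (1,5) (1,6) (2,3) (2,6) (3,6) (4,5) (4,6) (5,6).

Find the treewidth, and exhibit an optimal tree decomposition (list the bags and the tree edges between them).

Treewidth 3.
Bags: B1 = {0, 1, 5, 6}  B2 = {0, 1, 3, 6}  B3 = {0, 2, 3, 6}  B4 = {0, 4, 5, 6}
Tree: B1–B2, B2–B3, B1–B4

The largest bag has 4 vertices, giving width 3; this decomposition certifies tw(G) ≤ 3. On the other hand G contains the 4-clique {0, 1, 3, 6}. A clique must lie in a single bag of any decomposition, so no decomposition can have width below 3. The upper and lower bounds meet at 3, so that is the treewidth.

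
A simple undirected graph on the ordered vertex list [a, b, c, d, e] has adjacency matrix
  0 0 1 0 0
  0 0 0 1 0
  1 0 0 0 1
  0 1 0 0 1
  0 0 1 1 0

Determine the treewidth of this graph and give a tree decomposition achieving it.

Treewidth 1.
One such decomposition:
Bags: B1 = {a, c}  B2 = {c, e}  B3 = {d, e}  B4 = {b, d}
Tree: B1–B2, B2–B3, B3–B4

Every bag has size at most 2, so the width is 2 − 1 = 1 and tw(G) ≤ 1. Since G has at least one edge (e.g. a–c), it is not an edgeless graph, so tw(G) ≥ 1. Hence tw(G) = 1 exactly.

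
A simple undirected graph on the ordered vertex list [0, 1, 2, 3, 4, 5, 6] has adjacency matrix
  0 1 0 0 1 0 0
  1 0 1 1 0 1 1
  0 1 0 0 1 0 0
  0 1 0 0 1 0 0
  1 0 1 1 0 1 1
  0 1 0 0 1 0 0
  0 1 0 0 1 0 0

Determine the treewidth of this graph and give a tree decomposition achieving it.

Each bag holds 3 vertices, so the decomposition has width 2, which upper-bounds the treewidth. For the lower bound, G contains the cycle 4–5–1–0–4, so G is not a forest; only forests have treewidth ≤ 1, hence tw(G) ≥ 2. Combining the bounds, tw(G) = 2.

Treewidth 2.
Bags: B1 = {1, 4, 5}  B2 = {0, 1, 4}  B3 = {1, 4, 6}  B4 = {1, 2, 4}  B5 = {1, 3, 4}
Tree: B1–B2, B2–B3, B3–B4, B4–B5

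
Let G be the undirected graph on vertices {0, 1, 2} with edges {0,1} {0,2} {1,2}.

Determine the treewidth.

2

A width-2 tree decomposition is:
Bags: B1 = {0, 1, 2}
Tree: (single bag)
A single bag containing all 3 vertices is trivially a valid decomposition of width 2. Conversely, {0, 1, 2} is a clique of size 3, and the vertices of any clique must share a bag in every tree decomposition; so some bag has ≥ 3 vertices and tw(G) ≥ 2. Hence tw(G) = 2 exactly.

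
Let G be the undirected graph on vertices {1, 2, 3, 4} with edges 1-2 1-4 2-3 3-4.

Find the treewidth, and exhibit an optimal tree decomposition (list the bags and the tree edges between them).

Treewidth 2.
One such decomposition:
Bags: B1 = {1, 2, 3}  B2 = {1, 3, 4}
Tree: B1–B2

Every bag has size at most 3, so the width is 3 − 1 = 2 and tw(G) ≤ 2. The edges 3–2–1–4–3 form a cycle, so G is not a tree and its treewidth is at least 2. Therefore the treewidth is 2.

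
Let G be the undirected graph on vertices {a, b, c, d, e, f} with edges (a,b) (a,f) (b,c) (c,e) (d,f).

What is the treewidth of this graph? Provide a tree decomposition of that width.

Treewidth 1.
Bags: B1 = {c, e}  B2 = {b, c}  B3 = {a, b}  B4 = {a, f}  B5 = {d, f}
Tree: B1–B2, B2–B3, B3–B4, B4–B5

Each bag holds 2 vertices, so the decomposition has width 1, which upper-bounds the treewidth. Since G has at least one edge (e.g. e–c), it is not an edgeless graph, so tw(G) ≥ 1. Combining the bounds, tw(G) = 1.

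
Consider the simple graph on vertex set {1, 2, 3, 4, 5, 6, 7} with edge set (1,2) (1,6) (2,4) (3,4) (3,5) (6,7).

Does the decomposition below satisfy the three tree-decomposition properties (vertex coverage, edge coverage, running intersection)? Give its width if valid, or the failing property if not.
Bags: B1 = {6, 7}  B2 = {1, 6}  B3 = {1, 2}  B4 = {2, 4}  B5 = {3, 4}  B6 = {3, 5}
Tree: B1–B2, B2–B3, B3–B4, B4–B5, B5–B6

Yes; width 1.

Vertex coverage: the bags together contain {1, 2, 3, 4, 5, 6, 7}, the full vertex set. Edge coverage: each edge of G has both endpoints in at least one bag. Running intersection: for every vertex, the bags containing it form a connected subtree. All three properties hold, so this is a valid tree decomposition of width max|bag| − 1 = 1, and hence tw(G) ≤ 1.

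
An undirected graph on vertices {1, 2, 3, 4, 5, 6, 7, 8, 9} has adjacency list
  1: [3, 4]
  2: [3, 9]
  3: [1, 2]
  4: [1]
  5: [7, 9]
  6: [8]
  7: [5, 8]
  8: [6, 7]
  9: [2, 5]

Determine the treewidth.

A width-1 tree decomposition is:
Bags: B1 = {1, 4}  B2 = {1, 3}  B3 = {2, 3}  B4 = {2, 9}  B5 = {5, 9}  B6 = {5, 7}  B7 = {7, 8}  B8 = {6, 8}
Tree: B1–B2, B2–B3, B3–B4, B4–B5, B5–B6, B6–B7, B7–B8
Every bag has size at most 2, so the width is 2 − 1 = 1 and tw(G) ≤ 1. Any graph with an edge has treewidth ≥ 1, and G has the edge 4–1. The upper and lower bounds meet at 1, so that is the treewidth.

1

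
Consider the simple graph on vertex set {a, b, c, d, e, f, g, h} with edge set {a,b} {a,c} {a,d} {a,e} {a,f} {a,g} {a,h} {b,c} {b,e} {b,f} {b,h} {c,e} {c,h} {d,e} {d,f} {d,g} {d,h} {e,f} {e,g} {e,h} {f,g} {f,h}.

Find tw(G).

4

A width-4 tree decomposition is:
Bags: B1 = {a, d, e, f, g}  B2 = {a, d, e, f, h}  B3 = {a, b, e, f, h}  B4 = {a, b, c, e, h}
Tree: B1–B2, B2–B3, B3–B4
The largest bag has 5 vertices, giving width 4; this decomposition certifies tw(G) ≤ 4. On the other hand G contains the 5-clique {a, b, c, e, h}. A clique must lie in a single bag of any decomposition, so no decomposition can have width below 4. The upper and lower bounds meet at 4, so that is the treewidth.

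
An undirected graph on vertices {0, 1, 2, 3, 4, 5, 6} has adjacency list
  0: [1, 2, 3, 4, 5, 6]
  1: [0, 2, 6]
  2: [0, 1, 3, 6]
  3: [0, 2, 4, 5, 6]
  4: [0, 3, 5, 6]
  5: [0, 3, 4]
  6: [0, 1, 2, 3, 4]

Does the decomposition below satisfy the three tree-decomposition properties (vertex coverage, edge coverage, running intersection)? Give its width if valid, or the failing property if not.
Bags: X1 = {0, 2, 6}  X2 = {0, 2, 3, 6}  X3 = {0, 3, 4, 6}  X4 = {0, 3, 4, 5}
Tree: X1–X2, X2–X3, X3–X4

No — vertex 1 appears in no bag.

A tree decomposition must satisfy three properties: every vertex lies in some bag; for every edge, both endpoints lie together in some bag; and for every vertex, the bags containing it form a connected subtree. Here vertex 1 appears in no bag, so the decomposition is invalid.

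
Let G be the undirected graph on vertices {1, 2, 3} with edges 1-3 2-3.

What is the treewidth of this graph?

1

A width-1 tree decomposition is:
Bags: B1 = {2, 3}  B2 = {1, 3}
Tree: B1–B2
The largest bag has 2 vertices, giving width 1; this decomposition certifies tw(G) ≤ 1. G has an edge, so its treewidth is at least 1. Therefore the treewidth is 1.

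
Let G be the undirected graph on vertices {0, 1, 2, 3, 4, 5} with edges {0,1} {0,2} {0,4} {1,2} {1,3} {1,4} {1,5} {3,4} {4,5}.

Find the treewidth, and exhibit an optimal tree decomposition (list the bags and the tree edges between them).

Treewidth 2.
One optimal decomposition is:
Bags: B1 = {0, 1, 2}  B2 = {0, 1, 4}  B3 = {1, 3, 4}  B4 = {1, 4, 5}
Tree: B1–B2, B2–B3, B3–B4

Every bag has size at most 3, so the width is 3 − 1 = 2 and tw(G) ≤ 2. Conversely, {0, 1, 2} is a clique of size 3, and the vertices of any clique must share a bag in every tree decomposition; so some bag has ≥ 3 vertices and tw(G) ≥ 2. Combining the bounds, tw(G) = 2.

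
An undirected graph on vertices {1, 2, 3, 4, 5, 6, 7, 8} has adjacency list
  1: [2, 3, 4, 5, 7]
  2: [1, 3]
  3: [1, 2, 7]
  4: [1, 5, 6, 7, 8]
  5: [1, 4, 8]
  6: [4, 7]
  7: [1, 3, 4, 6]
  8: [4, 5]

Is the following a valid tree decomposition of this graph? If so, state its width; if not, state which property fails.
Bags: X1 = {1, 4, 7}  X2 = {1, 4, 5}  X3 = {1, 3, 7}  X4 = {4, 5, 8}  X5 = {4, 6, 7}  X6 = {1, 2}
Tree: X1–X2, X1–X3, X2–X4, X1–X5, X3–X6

A tree decomposition must satisfy three properties: every vertex lies in some bag; for every edge, both endpoints lie together in some bag; and for every vertex, the bags containing it form a connected subtree. Here edge (3,2) lies in no bag, so the decomposition is invalid.

No — edge (3,2) lies in no bag.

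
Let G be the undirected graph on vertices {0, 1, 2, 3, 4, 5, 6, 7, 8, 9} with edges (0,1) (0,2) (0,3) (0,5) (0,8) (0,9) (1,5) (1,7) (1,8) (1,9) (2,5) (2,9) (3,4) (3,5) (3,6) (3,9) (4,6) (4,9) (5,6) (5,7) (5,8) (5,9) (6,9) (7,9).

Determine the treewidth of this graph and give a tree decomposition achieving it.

The largest bag has 4 vertices, giving width 3; this decomposition certifies tw(G) ≤ 3. Conversely, {3, 4, 6, 9} is a clique of size 4, and the vertices of any clique must share a bag in every tree decomposition; so some bag has ≥ 4 vertices and tw(G) ≥ 3. Combining the bounds, tw(G) = 3.

Treewidth 3.
Bags: B1 = {3, 5, 6, 9}  B2 = {0, 3, 5, 9}  B3 = {0, 1, 5, 9}  B4 = {1, 5, 7, 9}  B5 = {3, 4, 6, 9}  B6 = {0, 2, 5, 9}  B7 = {0, 1, 5, 8}
Tree: B1–B2, B2–B3, B3–B4, B1–B5, B3–B6, B3–B7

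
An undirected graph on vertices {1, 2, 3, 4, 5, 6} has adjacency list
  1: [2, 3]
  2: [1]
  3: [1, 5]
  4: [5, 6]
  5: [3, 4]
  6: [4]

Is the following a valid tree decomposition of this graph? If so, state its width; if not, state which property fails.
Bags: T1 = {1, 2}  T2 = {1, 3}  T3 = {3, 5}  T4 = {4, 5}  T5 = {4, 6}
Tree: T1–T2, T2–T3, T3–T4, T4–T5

Checking the three conditions: (i) the bags cover all of {1, 2, 3, 4, 5, 6}; (ii) for each edge, some bag contains both endpoints; (iii) the bags containing any fixed vertex form a subtree. All hold, so the decomposition is valid with width 2 − 1 = 1.

Yes; width 1.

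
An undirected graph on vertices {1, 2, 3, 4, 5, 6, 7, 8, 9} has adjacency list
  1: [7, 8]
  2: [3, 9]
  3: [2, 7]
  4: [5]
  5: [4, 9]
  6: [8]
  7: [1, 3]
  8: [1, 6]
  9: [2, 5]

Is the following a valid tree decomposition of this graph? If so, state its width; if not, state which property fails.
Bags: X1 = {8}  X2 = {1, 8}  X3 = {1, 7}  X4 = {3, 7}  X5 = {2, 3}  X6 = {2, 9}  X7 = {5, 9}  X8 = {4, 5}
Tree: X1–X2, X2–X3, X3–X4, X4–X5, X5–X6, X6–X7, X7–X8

A tree decomposition must satisfy three properties: every vertex lies in some bag; for every edge, both endpoints lie together in some bag; and for every vertex, the bags containing it form a connected subtree. Here vertex 6 appears in no bag, so the decomposition is invalid.

No — vertex 6 appears in no bag.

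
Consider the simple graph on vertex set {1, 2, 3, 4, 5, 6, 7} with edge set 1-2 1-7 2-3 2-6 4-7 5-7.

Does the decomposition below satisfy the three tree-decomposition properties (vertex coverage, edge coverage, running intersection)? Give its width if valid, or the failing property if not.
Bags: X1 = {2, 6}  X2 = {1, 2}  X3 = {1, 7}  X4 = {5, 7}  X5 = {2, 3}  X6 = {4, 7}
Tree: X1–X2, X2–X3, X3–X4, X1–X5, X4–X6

Checking the three conditions: (i) the bags cover all of {1, 2, 3, 4, 5, 6, 7}; (ii) for each edge, some bag contains both endpoints; (iii) the bags containing any fixed vertex form a subtree. All hold, so the decomposition is valid with width 2 − 1 = 1.

Yes; width 1.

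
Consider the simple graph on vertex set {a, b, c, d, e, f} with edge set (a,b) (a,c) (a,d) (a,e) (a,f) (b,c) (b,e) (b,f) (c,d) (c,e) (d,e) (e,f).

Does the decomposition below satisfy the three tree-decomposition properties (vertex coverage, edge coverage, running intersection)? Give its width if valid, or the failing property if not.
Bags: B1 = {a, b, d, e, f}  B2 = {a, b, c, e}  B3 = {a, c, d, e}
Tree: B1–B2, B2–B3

A tree decomposition must satisfy three properties: every vertex lies in some bag; for every edge, both endpoints lie together in some bag; and for every vertex, the bags containing it form a connected subtree. Here bags containing vertex d are not connected in the tree, so the decomposition is invalid.

No — bags containing vertex d are not connected in the tree.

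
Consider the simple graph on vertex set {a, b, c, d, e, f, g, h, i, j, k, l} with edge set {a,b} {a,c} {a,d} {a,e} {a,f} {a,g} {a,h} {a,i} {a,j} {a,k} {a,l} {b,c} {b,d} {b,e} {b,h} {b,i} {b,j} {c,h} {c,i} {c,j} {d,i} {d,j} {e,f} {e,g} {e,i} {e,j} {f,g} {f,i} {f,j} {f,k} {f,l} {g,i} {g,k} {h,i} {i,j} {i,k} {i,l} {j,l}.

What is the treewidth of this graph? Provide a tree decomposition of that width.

Treewidth 4.
Bags: B1 = {a, b, d, i, j}  B2 = {a, b, e, i, j}  B3 = {a, e, f, i, j}  B4 = {a, b, c, i, j}  B5 = {a, b, c, h, i}  B6 = {a, e, f, g, i}  B7 = {a, f, i, j, l}  B8 = {a, f, g, i, k}
Tree: B1–B2, B2–B3, B2–B4, B4–B5, B3–B6, B3–B7, B6–B8

Each bag holds 5 vertices, so the decomposition has width 4, which upper-bounds the treewidth. Conversely, {a, e, f, g, i} is a clique of size 5, and the vertices of any clique must share a bag in every tree decomposition; so some bag has ≥ 5 vertices and tw(G) ≥ 4. Hence tw(G) = 4 exactly.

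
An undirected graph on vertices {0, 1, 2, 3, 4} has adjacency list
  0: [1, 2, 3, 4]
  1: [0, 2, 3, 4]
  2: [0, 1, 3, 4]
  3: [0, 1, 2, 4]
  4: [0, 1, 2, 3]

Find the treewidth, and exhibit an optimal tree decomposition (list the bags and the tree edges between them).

A single bag containing all 5 vertices is trivially a valid decomposition of width 4. On the other hand G contains the 5-clique {0, 1, 2, 3, 4}. A clique must lie in a single bag of any decomposition, so no decomposition can have width below 4. Combining the bounds, tw(G) = 4.

Treewidth 4.
Bags: B1 = {0, 1, 2, 3, 4}
Tree: (single bag)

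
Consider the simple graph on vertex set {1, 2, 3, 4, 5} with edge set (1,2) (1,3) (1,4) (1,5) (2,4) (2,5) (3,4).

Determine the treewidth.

2

A width-2 tree decomposition is:
Bags: B1 = {1, 2, 4}  B2 = {1, 3, 4}  B3 = {1, 2, 5}
Tree: B1–B2, B1–B3
The largest bag has 3 vertices, giving width 2; this decomposition certifies tw(G) ≤ 2. Conversely, {1, 2, 4} is a clique of size 3, and the vertices of any clique must share a bag in every tree decomposition; so some bag has ≥ 3 vertices and tw(G) ≥ 2. The upper and lower bounds meet at 2, so that is the treewidth.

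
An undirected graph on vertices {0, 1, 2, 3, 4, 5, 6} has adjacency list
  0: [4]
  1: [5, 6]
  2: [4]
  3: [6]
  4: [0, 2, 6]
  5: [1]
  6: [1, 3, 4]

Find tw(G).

1

A width-1 tree decomposition is:
Bags: B1 = {3, 6}  B2 = {4, 6}  B3 = {2, 4}  B4 = {1, 6}  B5 = {0, 4}  B6 = {1, 5}
Tree: B1–B2, B2–B3, B2–B4, B2–B5, B4–B6
Every bag has size at most 2, so the width is 2 − 1 = 1 and tw(G) ≤ 1. Any graph with an edge has treewidth ≥ 1, and G has the edge 6–3. Hence tw(G) = 1 exactly.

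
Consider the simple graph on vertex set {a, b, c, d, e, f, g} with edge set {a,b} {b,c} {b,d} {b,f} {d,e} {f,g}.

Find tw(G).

A width-1 tree decomposition is:
Bags: B1 = {b, c}  B2 = {a, b}  B3 = {b, d}  B4 = {d, e}  B5 = {b, f}  B6 = {f, g}
Tree: B1–B2, B2–B3, B3–B4, B1–B5, B5–B6
Every bag has size at most 2, so the width is 2 − 1 = 1 and tw(G) ≤ 1. Any graph with an edge has treewidth ≥ 1, and G has the edge c–b. Therefore the treewidth is 1.

1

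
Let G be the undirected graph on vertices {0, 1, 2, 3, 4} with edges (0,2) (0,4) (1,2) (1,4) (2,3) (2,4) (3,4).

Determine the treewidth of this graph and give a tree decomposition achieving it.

Treewidth 2.
Bags: B1 = {2, 3, 4}  B2 = {1, 2, 4}  B3 = {0, 2, 4}
Tree: B1–B2, B2–B3

Each bag holds 3 vertices, so the decomposition has width 2, which upper-bounds the treewidth. Conversely, {0, 2, 4} is a clique of size 3, and the vertices of any clique must share a bag in every tree decomposition; so some bag has ≥ 3 vertices and tw(G) ≥ 2. Therefore the treewidth is 2.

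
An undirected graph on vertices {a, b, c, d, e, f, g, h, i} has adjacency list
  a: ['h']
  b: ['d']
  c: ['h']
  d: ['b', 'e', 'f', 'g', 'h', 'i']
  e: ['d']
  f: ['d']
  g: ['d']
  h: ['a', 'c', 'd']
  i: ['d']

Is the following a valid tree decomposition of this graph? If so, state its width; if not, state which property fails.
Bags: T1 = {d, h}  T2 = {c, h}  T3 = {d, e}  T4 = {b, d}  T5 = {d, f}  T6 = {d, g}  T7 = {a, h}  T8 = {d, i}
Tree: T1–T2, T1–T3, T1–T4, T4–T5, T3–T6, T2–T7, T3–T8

Checking the three conditions: (i) the bags cover all of {a, b, c, d, e, f, g, h, i}; (ii) for each edge, some bag contains both endpoints; (iii) the bags containing any fixed vertex form a subtree. All hold, so the decomposition is valid with width 2 − 1 = 1.

Yes; width 1.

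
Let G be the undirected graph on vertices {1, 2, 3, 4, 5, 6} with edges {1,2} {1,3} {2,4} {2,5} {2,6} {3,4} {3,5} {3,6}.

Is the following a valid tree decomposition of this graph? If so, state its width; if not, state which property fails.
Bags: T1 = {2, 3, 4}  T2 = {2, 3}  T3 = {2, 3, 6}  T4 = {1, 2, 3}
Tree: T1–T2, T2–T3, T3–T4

A tree decomposition must satisfy three properties: every vertex lies in some bag; for every edge, both endpoints lie together in some bag; and for every vertex, the bags containing it form a connected subtree. Here vertex 5 appears in no bag, so the decomposition is invalid.

No — vertex 5 appears in no bag.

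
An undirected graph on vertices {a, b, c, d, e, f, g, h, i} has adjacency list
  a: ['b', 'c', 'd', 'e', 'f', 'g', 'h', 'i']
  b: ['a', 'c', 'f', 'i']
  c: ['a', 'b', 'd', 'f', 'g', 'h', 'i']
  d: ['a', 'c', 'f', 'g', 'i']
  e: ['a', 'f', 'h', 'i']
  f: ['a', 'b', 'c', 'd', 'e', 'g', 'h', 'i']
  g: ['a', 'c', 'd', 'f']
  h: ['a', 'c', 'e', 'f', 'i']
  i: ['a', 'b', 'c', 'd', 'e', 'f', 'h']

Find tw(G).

A width-4 tree decomposition is:
Bags: B1 = {a, b, c, f, i}  B2 = {a, c, f, h, i}  B3 = {a, c, d, f, i}  B4 = {a, c, d, f, g}  B5 = {a, e, f, h, i}
Tree: B1–B2, B2–B3, B3–B4, B2–B5
Each bag holds 5 vertices, so the decomposition has width 4, which upper-bounds the treewidth. Conversely, {a, c, d, f, g} is a clique of size 5, and the vertices of any clique must share a bag in every tree decomposition; so some bag has ≥ 5 vertices and tw(G) ≥ 4. Therefore the treewidth is 4.

4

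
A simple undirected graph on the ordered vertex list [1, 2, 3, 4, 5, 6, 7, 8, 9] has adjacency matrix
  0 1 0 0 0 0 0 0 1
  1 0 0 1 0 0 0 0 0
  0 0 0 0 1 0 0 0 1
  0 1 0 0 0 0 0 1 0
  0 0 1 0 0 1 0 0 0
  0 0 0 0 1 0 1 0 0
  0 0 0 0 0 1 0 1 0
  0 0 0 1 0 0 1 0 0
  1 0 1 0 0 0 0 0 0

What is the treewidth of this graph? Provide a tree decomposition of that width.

The largest bag has 3 vertices, giving width 2; this decomposition certifies tw(G) ≤ 2. Since 6–5–3–9–1–2–4–8–7–6 is a cycle in G, G is not acyclic. Forests are exactly the graphs of treewidth ≤ 1, so tw(G) ≥ 2. Therefore the treewidth is 2.

Treewidth 2.
One such decomposition:
Bags: B1 = {3, 5, 6}  B2 = {3, 6, 9}  B3 = {1, 6, 9}  B4 = {1, 2, 6}  B5 = {2, 4, 6}  B6 = {4, 6, 8}  B7 = {6, 7, 8}
Tree: B1–B2, B2–B3, B3–B4, B4–B5, B5–B6, B6–B7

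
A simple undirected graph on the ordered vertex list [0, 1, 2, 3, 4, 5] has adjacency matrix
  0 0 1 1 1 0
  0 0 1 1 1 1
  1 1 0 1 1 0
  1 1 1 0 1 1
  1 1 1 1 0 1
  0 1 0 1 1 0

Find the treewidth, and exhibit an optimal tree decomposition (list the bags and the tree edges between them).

Every bag has size at most 4, so the width is 4 − 1 = 3 and tw(G) ≤ 3. Conversely, {0, 2, 3, 4} is a clique of size 4, and the vertices of any clique must share a bag in every tree decomposition; so some bag has ≥ 4 vertices and tw(G) ≥ 3. Therefore the treewidth is 3.

Treewidth 3.
Bags: B1 = {1, 2, 3, 4}  B2 = {1, 3, 4, 5}  B3 = {0, 2, 3, 4}
Tree: B1–B2, B1–B3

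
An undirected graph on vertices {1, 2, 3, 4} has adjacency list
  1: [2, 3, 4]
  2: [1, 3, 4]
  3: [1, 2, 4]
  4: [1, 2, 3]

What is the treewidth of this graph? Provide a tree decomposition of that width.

Treewidth 3.
One such decomposition:
Bags: B1 = {1, 2, 3, 4}
Tree: (single bag)

A single bag containing all 4 vertices is trivially a valid decomposition of width 3. Conversely, {1, 2, 3, 4} is a clique of size 4, and the vertices of any clique must share a bag in every tree decomposition; so some bag has ≥ 4 vertices and tw(G) ≥ 3. Combining the bounds, tw(G) = 3.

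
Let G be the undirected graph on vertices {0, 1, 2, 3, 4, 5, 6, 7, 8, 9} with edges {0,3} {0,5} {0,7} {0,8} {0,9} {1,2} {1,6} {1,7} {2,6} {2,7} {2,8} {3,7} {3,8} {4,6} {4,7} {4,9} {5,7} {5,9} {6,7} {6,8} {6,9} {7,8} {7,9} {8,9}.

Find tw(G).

A width-3 tree decomposition is:
Bags: B1 = {0, 7, 8, 9}  B2 = {0, 5, 7, 9}  B3 = {0, 3, 7, 8}  B4 = {6, 7, 8, 9}  B5 = {4, 6, 7, 9}  B6 = {2, 6, 7, 8}  B7 = {1, 2, 6, 7}
Tree: B1–B2, B1–B3, B1–B4, B4–B5, B4–B6, B6–B7
Every bag has size at most 4, so the width is 4 − 1 = 3 and tw(G) ≤ 3. Conversely, {0, 7, 8, 9} is a clique of size 4, and the vertices of any clique must share a bag in every tree decomposition; so some bag has ≥ 4 vertices and tw(G) ≥ 3. The upper and lower bounds meet at 3, so that is the treewidth.

3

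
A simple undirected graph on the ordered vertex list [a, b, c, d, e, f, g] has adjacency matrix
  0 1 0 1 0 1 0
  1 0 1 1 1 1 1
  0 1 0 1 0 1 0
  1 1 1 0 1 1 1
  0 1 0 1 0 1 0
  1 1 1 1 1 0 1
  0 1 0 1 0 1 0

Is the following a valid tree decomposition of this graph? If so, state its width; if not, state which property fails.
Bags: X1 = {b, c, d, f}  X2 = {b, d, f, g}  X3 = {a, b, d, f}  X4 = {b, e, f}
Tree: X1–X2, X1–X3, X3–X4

A tree decomposition must satisfy three properties: every vertex lies in some bag; for every edge, both endpoints lie together in some bag; and for every vertex, the bags containing it form a connected subtree. Here edge (d,e) lies in no bag, so the decomposition is invalid.

No — edge (d,e) lies in no bag.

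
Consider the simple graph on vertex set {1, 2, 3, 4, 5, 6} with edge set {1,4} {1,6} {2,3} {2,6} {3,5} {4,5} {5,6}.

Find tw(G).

2

A width-2 tree decomposition is:
Bags: B1 = {1, 4, 6}  B2 = {4, 5, 6}  B3 = {2, 5, 6}  B4 = {2, 3, 5}
Tree: B1–B2, B2–B3, B3–B4
Each bag holds 3 vertices, so the decomposition has width 2, which upper-bounds the treewidth. Since 1–4–5–6–1 is a cycle in G, G is not acyclic. Forests are exactly the graphs of treewidth ≤ 1, so tw(G) ≥ 2. Hence tw(G) = 2 exactly.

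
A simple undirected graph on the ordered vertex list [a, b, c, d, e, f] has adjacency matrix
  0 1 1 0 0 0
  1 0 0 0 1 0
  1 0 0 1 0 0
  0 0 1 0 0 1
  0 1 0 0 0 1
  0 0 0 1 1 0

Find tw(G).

2

A width-2 tree decomposition is:
Bags: B1 = {a, b, e}  B2 = {a, c, e}  B3 = {c, d, e}  B4 = {d, e, f}
Tree: B1–B2, B2–B3, B3–B4
Every bag has size at most 3, so the width is 3 − 1 = 2 and tw(G) ≤ 2. The edges e–b–a–c–d–f–e form a cycle, so G is not a tree and its treewidth is at least 2. Hence tw(G) = 2 exactly.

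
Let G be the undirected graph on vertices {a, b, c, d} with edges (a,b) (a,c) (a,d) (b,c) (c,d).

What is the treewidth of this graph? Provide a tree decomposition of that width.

Treewidth 2.
One optimal decomposition is:
Bags: B1 = {a, c, d}  B2 = {a, b, c}
Tree: B1–B2

Each bag holds 3 vertices, so the decomposition has width 2, which upper-bounds the treewidth. For the lower bound, the 3 vertices {a, c, d} are pairwise adjacent, and any tree decomposition puts a clique entirely inside one bag — forcing width ≥ 2. Hence tw(G) = 2 exactly.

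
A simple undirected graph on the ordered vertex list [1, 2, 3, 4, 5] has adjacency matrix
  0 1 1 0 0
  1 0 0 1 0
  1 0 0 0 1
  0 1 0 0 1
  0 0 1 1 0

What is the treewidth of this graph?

A width-2 tree decomposition is:
Bags: B1 = {1, 2, 3}  B2 = {2, 3, 4}  B3 = {3, 4, 5}
Tree: B1–B2, B2–B3
Each bag holds 3 vertices, so the decomposition has width 2, which upper-bounds the treewidth. For the lower bound, G contains the cycle 3–1–2–4–5–3, so G is not a forest; only forests have treewidth ≤ 1, hence tw(G) ≥ 2. Therefore the treewidth is 2.

2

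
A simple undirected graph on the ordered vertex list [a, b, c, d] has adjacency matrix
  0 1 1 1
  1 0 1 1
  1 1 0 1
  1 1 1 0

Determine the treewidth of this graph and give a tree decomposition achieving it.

A single bag containing all 4 vertices is trivially a valid decomposition of width 3. Conversely, {a, b, c, d} is a clique of size 4, and the vertices of any clique must share a bag in every tree decomposition; so some bag has ≥ 4 vertices and tw(G) ≥ 3. Therefore the treewidth is 3.

Treewidth 3.
One such decomposition:
Bags: B1 = {a, b, c, d}
Tree: (single bag)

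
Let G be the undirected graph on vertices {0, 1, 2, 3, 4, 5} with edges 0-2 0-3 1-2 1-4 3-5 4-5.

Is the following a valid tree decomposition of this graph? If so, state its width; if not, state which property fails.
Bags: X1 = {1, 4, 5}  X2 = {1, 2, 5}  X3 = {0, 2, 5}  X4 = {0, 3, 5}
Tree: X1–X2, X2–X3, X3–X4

Every vertex of G appears in some bag (union = {0, 1, 2, 3, 4, 5}); every edge is covered by a bag; and for each vertex v the set of bags containing v is connected in the bag tree. The decomposition is therefore valid. The largest bag has 3 vertices, so the width is 2.

Yes; width 2.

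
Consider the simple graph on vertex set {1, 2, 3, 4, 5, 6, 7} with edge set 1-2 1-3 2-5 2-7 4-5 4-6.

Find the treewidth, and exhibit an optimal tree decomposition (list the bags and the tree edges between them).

Treewidth 1.
One such decomposition:
Bags: B1 = {1, 2}  B2 = {1, 3}  B3 = {2, 5}  B4 = {4, 5}  B5 = {2, 7}  B6 = {4, 6}
Tree: B1–B2, B1–B3, B3–B4, B1–B5, B4–B6

The largest bag has 2 vertices, giving width 1; this decomposition certifies tw(G) ≤ 1. Any graph with an edge has treewidth ≥ 1, and G has the edge 2–1. Hence tw(G) = 1 exactly.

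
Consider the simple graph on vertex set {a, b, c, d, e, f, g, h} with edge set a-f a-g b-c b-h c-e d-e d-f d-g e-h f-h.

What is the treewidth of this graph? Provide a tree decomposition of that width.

Each bag holds 3 vertices, so the decomposition has width 2, which upper-bounds the treewidth. Since c–b–h–e–c is a cycle in G, G is not acyclic. Forests are exactly the graphs of treewidth ≤ 1, so tw(G) ≥ 2. The upper and lower bounds meet at 2, so that is the treewidth.

Treewidth 2.
Bags: B1 = {b, c, e}  B2 = {b, e, h}  B3 = {d, e, h}  B4 = {d, f, h}  B5 = {d, f, g}  B6 = {a, f, g}
Tree: B1–B2, B2–B3, B3–B4, B4–B5, B5–B6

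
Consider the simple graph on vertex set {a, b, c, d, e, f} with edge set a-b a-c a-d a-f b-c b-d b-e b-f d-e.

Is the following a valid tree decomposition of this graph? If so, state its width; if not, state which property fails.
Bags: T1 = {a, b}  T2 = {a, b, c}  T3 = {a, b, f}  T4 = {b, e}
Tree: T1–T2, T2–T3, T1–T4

No — vertex d appears in no bag.

A tree decomposition must satisfy three properties: every vertex lies in some bag; for every edge, both endpoints lie together in some bag; and for every vertex, the bags containing it form a connected subtree. Here vertex d appears in no bag, so the decomposition is invalid.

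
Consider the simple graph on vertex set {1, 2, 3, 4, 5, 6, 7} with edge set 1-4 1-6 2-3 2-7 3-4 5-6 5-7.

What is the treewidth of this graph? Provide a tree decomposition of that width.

The largest bag has 3 vertices, giving width 2; this decomposition certifies tw(G) ≤ 2. The edges 7–2–3–4–1–6–5–7 form a cycle, so G is not a tree and its treewidth is at least 2. Combining the bounds, tw(G) = 2.

Treewidth 2.
Bags: B1 = {2, 3, 7}  B2 = {3, 4, 7}  B3 = {1, 4, 7}  B4 = {1, 6, 7}  B5 = {5, 6, 7}
Tree: B1–B2, B2–B3, B3–B4, B4–B5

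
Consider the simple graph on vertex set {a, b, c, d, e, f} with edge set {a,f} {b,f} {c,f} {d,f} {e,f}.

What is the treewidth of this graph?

1

A width-1 tree decomposition is:
Bags: B1 = {e, f}  B2 = {b, f}  B3 = {c, f}  B4 = {d, f}  B5 = {a, f}
Tree: B1–B2, B2–B3, B1–B4, B2–B5
Every bag has size at most 2, so the width is 2 − 1 = 1 and tw(G) ≤ 1. G has an edge, so its treewidth is at least 1. Therefore the treewidth is 1.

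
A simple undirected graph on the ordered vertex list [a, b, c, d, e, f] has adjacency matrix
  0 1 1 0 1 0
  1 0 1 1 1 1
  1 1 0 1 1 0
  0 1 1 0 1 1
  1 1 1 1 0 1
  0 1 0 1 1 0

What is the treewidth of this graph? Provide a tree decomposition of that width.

Every bag has size at most 4, so the width is 4 − 1 = 3 and tw(G) ≤ 3. Conversely, {b, c, d, e} is a clique of size 4, and the vertices of any clique must share a bag in every tree decomposition; so some bag has ≥ 4 vertices and tw(G) ≥ 3. The upper and lower bounds meet at 3, so that is the treewidth.

Treewidth 3.
Bags: B1 = {a, b, c, e}  B2 = {b, c, d, e}  B3 = {b, d, e, f}
Tree: B1–B2, B2–B3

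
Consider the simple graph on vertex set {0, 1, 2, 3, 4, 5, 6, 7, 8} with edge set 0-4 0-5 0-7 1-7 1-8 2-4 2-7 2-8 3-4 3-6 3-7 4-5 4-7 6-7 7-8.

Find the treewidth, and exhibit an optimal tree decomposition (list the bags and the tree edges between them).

Treewidth 2.
One optimal decomposition is:
Bags: B1 = {2, 4, 7}  B2 = {0, 4, 7}  B3 = {3, 4, 7}  B4 = {3, 6, 7}  B5 = {0, 4, 5}  B6 = {2, 7, 8}  B7 = {1, 7, 8}
Tree: B1–B2, B2–B3, B3–B4, B2–B5, B1–B6, B6–B7

The largest bag has 3 vertices, giving width 2; this decomposition certifies tw(G) ≤ 2. On the other hand G contains the 3-clique {0, 4, 5}. A clique must lie in a single bag of any decomposition, so no decomposition can have width below 2. Hence tw(G) = 2 exactly.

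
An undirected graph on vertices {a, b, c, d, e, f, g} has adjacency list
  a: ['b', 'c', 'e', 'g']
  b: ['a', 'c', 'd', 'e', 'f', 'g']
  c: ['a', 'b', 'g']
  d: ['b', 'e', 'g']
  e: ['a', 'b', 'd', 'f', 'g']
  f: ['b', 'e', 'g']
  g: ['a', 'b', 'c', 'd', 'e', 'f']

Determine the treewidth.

3

A width-3 tree decomposition is:
Bags: B1 = {b, e, f, g}  B2 = {a, b, e, g}  B3 = {a, b, c, g}  B4 = {b, d, e, g}
Tree: B1–B2, B2–B3, B1–B4
Each bag holds 4 vertices, so the decomposition has width 3, which upper-bounds the treewidth. Conversely, {b, d, e, g} is a clique of size 4, and the vertices of any clique must share a bag in every tree decomposition; so some bag has ≥ 4 vertices and tw(G) ≥ 3. Therefore the treewidth is 3.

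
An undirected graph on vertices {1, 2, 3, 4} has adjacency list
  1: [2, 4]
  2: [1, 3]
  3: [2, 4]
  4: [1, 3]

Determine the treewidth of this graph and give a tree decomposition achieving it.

Treewidth 2.
One such decomposition:
Bags: B1 = {1, 2, 3}  B2 = {1, 3, 4}
Tree: B1–B2

Each bag holds 3 vertices, so the decomposition has width 2, which upper-bounds the treewidth. For the lower bound, G contains the cycle 3–2–1–4–3, so G is not a forest; only forests have treewidth ≤ 1, hence tw(G) ≥ 2. The upper and lower bounds meet at 2, so that is the treewidth.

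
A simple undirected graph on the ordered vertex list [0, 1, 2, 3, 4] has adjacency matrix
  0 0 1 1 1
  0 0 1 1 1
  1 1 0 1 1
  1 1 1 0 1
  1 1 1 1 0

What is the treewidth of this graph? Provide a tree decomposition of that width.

Treewidth 3.
Bags: B1 = {0, 2, 3, 4}  B2 = {1, 2, 3, 4}
Tree: B1–B2

Every bag has size at most 4, so the width is 4 − 1 = 3 and tw(G) ≤ 3. Conversely, {0, 2, 3, 4} is a clique of size 4, and the vertices of any clique must share a bag in every tree decomposition; so some bag has ≥ 4 vertices and tw(G) ≥ 3. Hence tw(G) = 3 exactly.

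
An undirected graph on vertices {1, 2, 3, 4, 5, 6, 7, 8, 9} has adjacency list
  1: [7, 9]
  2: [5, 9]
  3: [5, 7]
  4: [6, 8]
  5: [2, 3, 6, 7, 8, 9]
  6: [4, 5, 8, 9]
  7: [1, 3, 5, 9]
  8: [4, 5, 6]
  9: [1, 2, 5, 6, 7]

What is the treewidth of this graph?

2

A width-2 tree decomposition is:
Bags: B1 = {5, 6, 8}  B2 = {5, 6, 9}  B3 = {5, 7, 9}  B4 = {2, 5, 9}  B5 = {3, 5, 7}  B6 = {1, 7, 9}  B7 = {4, 6, 8}
Tree: B1–B2, B2–B3, B3–B4, B3–B5, B3–B6, B1–B7
Every bag has size at most 3, so the width is 3 − 1 = 2 and tw(G) ≤ 2. For the lower bound, the 3 vertices {1, 7, 9} are pairwise adjacent, and any tree decomposition puts a clique entirely inside one bag — forcing width ≥ 2. Combining the bounds, tw(G) = 2.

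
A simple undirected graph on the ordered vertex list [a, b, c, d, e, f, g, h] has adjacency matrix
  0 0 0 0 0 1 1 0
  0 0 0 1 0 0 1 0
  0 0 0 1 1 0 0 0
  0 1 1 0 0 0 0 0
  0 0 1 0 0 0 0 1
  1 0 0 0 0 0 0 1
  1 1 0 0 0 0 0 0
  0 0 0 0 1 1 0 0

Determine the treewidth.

2

A width-2 tree decomposition is:
Bags: B1 = {c, e, h}  B2 = {c, d, h}  B3 = {b, d, h}  B4 = {b, g, h}  B5 = {a, g, h}  B6 = {a, f, h}
Tree: B1–B2, B2–B3, B3–B4, B4–B5, B5–B6
The largest bag has 3 vertices, giving width 2; this decomposition certifies tw(G) ≤ 2. Since h–e–c–d–b–g–a–f–h is a cycle in G, G is not acyclic. Forests are exactly the graphs of treewidth ≤ 1, so tw(G) ≥ 2. The upper and lower bounds meet at 2, so that is the treewidth.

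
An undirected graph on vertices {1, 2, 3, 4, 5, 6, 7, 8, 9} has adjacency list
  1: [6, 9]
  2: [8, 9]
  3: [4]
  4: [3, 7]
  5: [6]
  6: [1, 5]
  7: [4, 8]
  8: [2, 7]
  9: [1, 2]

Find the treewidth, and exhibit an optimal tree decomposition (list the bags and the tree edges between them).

Treewidth 1.
One optimal decomposition is:
Bags: B1 = {3, 4}  B2 = {4, 7}  B3 = {7, 8}  B4 = {2, 8}  B5 = {2, 9}  B6 = {1, 9}  B7 = {1, 6}  B8 = {5, 6}
Tree: B1–B2, B2–B3, B3–B4, B4–B5, B5–B6, B6–B7, B7–B8

Each bag holds 2 vertices, so the decomposition has width 1, which upper-bounds the treewidth. Since G has at least one edge (e.g. 3–4), it is not an edgeless graph, so tw(G) ≥ 1. Therefore the treewidth is 1.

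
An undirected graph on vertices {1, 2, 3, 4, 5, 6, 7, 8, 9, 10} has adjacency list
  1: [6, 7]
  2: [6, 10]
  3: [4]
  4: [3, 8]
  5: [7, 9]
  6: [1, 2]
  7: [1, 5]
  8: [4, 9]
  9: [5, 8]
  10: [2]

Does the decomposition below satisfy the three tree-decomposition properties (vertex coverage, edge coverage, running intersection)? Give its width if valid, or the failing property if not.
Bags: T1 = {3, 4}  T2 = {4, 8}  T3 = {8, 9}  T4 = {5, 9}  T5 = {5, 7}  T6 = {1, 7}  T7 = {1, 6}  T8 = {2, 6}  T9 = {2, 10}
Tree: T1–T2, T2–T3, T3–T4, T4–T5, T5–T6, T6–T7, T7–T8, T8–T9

Checking the three conditions: (i) the bags cover all of {1, 2, 3, 4, 5, 6, 7, 8, 9, 10}; (ii) for each edge, some bag contains both endpoints; (iii) the bags containing any fixed vertex form a subtree. All hold, so the decomposition is valid with width 2 − 1 = 1.

Yes; width 1.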